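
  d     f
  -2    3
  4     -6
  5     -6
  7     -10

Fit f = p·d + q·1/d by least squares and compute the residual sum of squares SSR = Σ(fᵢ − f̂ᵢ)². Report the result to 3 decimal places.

With design matrix M, MᵀM = [[94, 4]; [4, 7309/19600]] and Mᵀf = [-130, -197/35]ᵀ.
Eliminating q: (7309/19600)·(row 1) − 4·(row 2) gives (186723/9800)·p = (7309/19600)·(-130) − 4·(-197/35) = -50889/1960, so p = -84815/62241.
Then q = ((-197/35) − 4·(-84815/62241))/(7309/19600) = -29680/62241.
Residuals: 751/20747, -8922/20747, 18855/20747, -8155/20747; SSR = 24205/20747.

SSR = 1.167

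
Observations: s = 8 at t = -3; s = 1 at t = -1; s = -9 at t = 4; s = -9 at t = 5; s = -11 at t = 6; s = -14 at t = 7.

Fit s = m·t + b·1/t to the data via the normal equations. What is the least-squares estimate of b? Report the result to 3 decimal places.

b = 0.363

From the data, Σt·t = 136, Σt·1/t = 6, Σ1/t·1/t = 222581/176400.
And Σt·s = -270, Σ1/t·s = -231/20.
Eliminating b: (222581/176400)·(row 1) − 6·(row 2) gives (2990077/22050)·m = (222581/176400)·(-270) − 6·(-231/20) = -106383/392, so m = -23936175/11960308.
Then b = ((-231/20) − 6·(-23936175/11960308))/(222581/176400) = 1084860/2990077.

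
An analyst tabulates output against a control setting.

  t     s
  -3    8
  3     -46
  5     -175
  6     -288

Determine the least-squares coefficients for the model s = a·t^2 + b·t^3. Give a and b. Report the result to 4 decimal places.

a = -2.0823, b = -0.9859

Forming AᵀA = [[2083, 10901]; [10901, 63739]] and Aᵀs = [-15085, -85541]ᵀ gives AᵀA·[a, b]ᵀ = Aᵀs.
det = 2083·63739 − 10901² = 13936536.
a = ((-15085)·63739 − 10901·(-85541))/13936536 = -1612243/774252; b = (2083·(-85541) − 10901·(-15085))/13936536 = -763351/774252.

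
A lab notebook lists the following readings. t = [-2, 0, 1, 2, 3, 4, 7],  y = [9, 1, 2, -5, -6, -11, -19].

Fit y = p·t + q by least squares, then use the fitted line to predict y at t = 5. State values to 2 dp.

ŷ = -13.07

Entries of AᵀA: Σt·t = 83, Σt = 15, Σ1 = 7.
For Aᵀy: Σt·y = -221, Σy = -29.
So AᵀA·[p, q]ᵀ = Aᵀy: [[83, 15]; [15, 7]]·[p, q]ᵀ = [-221, -29]ᵀ.
det = 83·7 − 15² = 356.
p = ((-221)·7 − 15·(-29))/356 = -278/89; q = (83·(-29) − 15·(-221))/356 = 227/89.
At t = 5: ŷ = (-278/89)·(5) + (227/89)·(1) = -1163/89.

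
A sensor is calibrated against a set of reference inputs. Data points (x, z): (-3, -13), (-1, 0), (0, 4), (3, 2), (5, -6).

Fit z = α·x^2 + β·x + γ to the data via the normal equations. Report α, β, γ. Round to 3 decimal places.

Sums needed: Σx^2·x^2 = 788, Σx^2·x = 124, Σx^2 = 44, Σx·x = 44, Σx = 4, Σ1 = 5.
And Σx^2·z = -249, Σx·z = 15, Σz = -13.
So AᵀA·[α, β, γ]ᵀ = Aᵀz: [[788, 124, 44]; [124, 44, 4]; [44, 4, 5]]·[α, β, γ]ᵀ = [-249, 15, -13]ᵀ.
Solving the 3×3 system (Gaussian elimination) gives α = -269/294, β = 1537/588, γ = 494/147.

α = -0.915, β = 2.614, γ = 3.361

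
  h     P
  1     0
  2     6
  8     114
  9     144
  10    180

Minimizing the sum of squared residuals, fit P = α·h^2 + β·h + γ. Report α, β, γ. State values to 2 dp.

Setting ∂/∂α … = 0 gives: 20674·α + 2250·β + 250·γ = 36984;  2250·α + 250·β + 30·γ = 4020;  250·α + 30·β + 5·γ = 444.
Inverting the 3×3 Gram matrix, [α, β, γ]ᵀ = [447/242, -507/1210, -126/121]ᵀ.

α = 1.85, β = -0.42, γ = -1.04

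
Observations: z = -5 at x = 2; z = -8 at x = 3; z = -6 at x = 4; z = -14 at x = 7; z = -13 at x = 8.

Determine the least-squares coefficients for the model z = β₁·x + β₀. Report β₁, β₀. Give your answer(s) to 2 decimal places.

β₁ = -1.46, β₀ = -2.18

Normal-equation sums: Σx·x = 142, Σx = 24, Σ1 = 5.
Moment sums: Σx·z = -260, Σz = -46.
Normal equations: [[142, 24]; [24, 5]]·[β₁, β₀]ᵀ = [-260, -46]ᵀ.
Eliminating β₀: 5·(row 1) − 24·(row 2) gives 134·β₁ = 5·(-260) − 24·(-46) = -196, so β₁ = -98/67.
Then β₀ = ((-46) − 24·(-98/67))/5 = -146/67.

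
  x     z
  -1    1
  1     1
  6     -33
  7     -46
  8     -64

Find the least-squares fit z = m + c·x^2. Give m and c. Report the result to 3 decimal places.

m = 2.401, c = -1.013

AᵀA·[m, c]ᵀ = Aᵀz reads: 5·m + 151·c = -141;  151·m + 7795·c = -7536.
Determinant 5·7795 − 151² = 16174.
m = ((-141)·7795 − 151·(-7536))/16174 = 38841/16174; c = (5·(-7536) − 151·(-141))/16174 = -16389/16174.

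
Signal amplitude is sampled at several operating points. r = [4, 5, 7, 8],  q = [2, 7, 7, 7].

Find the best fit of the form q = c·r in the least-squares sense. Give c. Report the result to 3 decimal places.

c = 0.961

With design matrix M, MᵀM = [[154]] and Mᵀq = [148]ᵀ.
c = 148/154 = 0.961039.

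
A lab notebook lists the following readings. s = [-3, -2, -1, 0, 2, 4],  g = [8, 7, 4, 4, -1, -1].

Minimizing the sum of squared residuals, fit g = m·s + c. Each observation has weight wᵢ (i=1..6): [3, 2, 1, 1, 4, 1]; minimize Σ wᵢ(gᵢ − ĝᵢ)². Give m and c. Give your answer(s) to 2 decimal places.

From the data, Σwᵢ·s·s = 68, Σwᵢ·s = -2, Σwᵢ·1 = 12.
Right-hand side: Σwᵢ·s·g = -116, Σwᵢ·g = 41.
XᵀWX·[m, c]ᵀ = XᵀWg becomes [[68, -2]; [-2, 12]]·[m, c]ᵀ = [-116, 41]ᵀ.
Δ = 68·12 − (-2)² = 812.
m = ((-116)·12 − (-2)·41)/812 = -655/406; c = (68·41 − (-2)·(-116))/812 = 639/203.

m = -1.61, c = 3.15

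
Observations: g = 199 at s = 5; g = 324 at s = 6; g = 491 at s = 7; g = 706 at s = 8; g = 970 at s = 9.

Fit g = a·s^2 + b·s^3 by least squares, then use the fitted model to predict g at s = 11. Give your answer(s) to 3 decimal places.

AᵀA·[a, b]ᵀ = Aᵀg reads: 14979·a + 119525·b = 164452;  119525·a + 973515·b = 1331874.
Determinant 14979·973515 − 119525² = 296055560.
a = (164452·973515 − 119525·1331874)/296055560 = 90424893/29605556; b = (14979·1331874 − 119525·164452)/296055560 = 147007673/148027780.
At s = 11: ĝ = (90424893/29605556)·(121) + (147007673/148027780)·(1331) = 62593568257/37006945.

ĝ = 1691.401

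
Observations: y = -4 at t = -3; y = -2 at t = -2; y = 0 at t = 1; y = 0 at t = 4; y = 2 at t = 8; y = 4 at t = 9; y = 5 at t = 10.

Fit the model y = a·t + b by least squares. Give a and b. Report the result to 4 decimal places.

Sums needed: Σt·t = 275, Σt = 27, Σ1 = 7.
For Xᵀy: Σt·y = 118, Σy = 5.
So XᵀX·[a, b]ᵀ = Xᵀy: [[275, 27]; [27, 7]]·[a, b]ᵀ = [118, 5]ᵀ.
Eliminating b: 7·(row 1) − 27·(row 2) gives 1196·a = 7·118 − 27·5 = 691, so a = 691/1196.
Then b = (5 − 27·(691/1196))/7 = -1811/1196.

a = 0.5778, b = -1.5142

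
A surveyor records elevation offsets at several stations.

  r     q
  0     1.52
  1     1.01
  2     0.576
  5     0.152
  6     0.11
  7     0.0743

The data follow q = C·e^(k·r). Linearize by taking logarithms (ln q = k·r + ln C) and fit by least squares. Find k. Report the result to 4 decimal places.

k = -0.4363

Let Y = ln q. Fitting Y = k·r + ln C by least squares:
Σr = 21.0000, Σ(r)² = 115.0000, Σln q = -6.8138, Σr·ln q = -41.9539.
Equations: 115.0000·k + 21.0000·ln C = -41.9539;  21.0000·k + 6·ln C = -6.8138.
Solving (det = 249.0000): k = -0.43628, ln C = 0.39135.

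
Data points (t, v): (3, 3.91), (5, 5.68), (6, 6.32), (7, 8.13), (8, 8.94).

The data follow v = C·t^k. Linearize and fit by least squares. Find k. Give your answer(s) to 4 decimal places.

k = 0.8443

With ln vᵢ as the transformed response and ln tᵢ as the regressor:
Σln t = 8.5252, Σ(ln t)² = 15.1183, Σln v = 9.2303, Σln t·ln v = 16.2299.
Normal system: [[15.1183, 8.5252]; [8.5252, 5]]·[k, ln C]ᵀ = [16.2299, 9.2303]ᵀ.
Slope k = (n·Σln t·ln v − Σln t·Σln v)/(n·Σ(ln t)² − (Σln t)²) = (5·16.2299 − 8.5252·9.2303)/2.9130 = 0.84433; ln C = (Σln v − k·Σln t)/n = 0.40646.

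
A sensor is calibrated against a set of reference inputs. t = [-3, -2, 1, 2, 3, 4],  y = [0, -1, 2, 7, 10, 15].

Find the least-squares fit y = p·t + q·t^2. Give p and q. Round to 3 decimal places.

With design matrix A, AᵀA = [[43, 65]; [65, 451]] and Aᵀy = [108, 356]ᵀ.
det = 43·451 − 65² = 15168.
p = (108·451 − 65·356)/15168 = 799/474; q = (43·356 − 65·108)/15168 = 259/474.

p = 1.686, q = 0.546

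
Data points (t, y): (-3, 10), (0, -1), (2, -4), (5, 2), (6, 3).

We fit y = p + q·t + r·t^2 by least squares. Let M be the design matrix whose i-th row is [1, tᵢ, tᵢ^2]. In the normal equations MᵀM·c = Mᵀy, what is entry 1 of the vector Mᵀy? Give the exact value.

10

Entry 1 ↔ basis 1, so (Mᵀy)_{1} = Σᵢ yᵢ = (1)·(10) + (1)·(-1) + (1)·(-4) + (1)·(2) + (1)·(3) = 10.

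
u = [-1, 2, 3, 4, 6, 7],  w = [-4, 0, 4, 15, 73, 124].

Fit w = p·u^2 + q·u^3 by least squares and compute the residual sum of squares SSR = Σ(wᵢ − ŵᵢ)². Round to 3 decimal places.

SSR = 6.152

Forming XᵀX = [[4051, 25881]; [25881, 169195]] and Xᵀw = [8976, 59372]ᵀ gives XᵀX·[p, q]ᵀ = Xᵀw.
Determinant 4051·169195 − 25881² = 15582784.
p = (8976·169195 − 25881·59372)/15582784 = -639729/556528; q = (4051·59372 − 25881·8976)/15582784 = 293147/556528.
Residuals: -46187/19876, 53435/139132, 4294/34783, -11114/34783, 12037/19876, -6901/19876; SSR = 122277/19876.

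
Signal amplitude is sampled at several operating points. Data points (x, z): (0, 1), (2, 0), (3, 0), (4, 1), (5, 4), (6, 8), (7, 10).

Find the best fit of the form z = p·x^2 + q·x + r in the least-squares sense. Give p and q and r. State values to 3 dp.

p = 0.404, q = -1.446, r = 0.975

The normal system AᵀA·[p, q, r]ᵀ = Aᵀz is [[4675, 783, 139]; [783, 139, 27]; [139, 27, 7]]·[p, q, r]ᵀ = [894, 142, 24]ᵀ.
Solving the 3×3 system (Gaussian elimination) gives p = 685/1694, q = -2449/1694, r = 118/121.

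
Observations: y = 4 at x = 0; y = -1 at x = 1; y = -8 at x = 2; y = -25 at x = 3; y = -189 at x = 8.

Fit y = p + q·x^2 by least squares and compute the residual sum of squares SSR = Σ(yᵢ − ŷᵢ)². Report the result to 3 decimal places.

SSR = 3.988

Sums needed: Σ1 = 5, Σx^2 = 78, Σx^2·x^2 = 4194.
Right-hand side: Σy = -219, Σx^2·y = -12354.
Normal equations: [[5, 78]; [78, 4194]]·[p, q]ᵀ = [-219, -12354]ᵀ.
Δ = 5·4194 − 78² = 14886.
p = ((-219)·4194 − 78·(-12354))/14886 = 2507/827; q = (5·(-12354) − 78·(-219))/14886 = -7448/2481.
Residuals: 801/827, -2554/2481, 2423/2481, -838/827, 242/2481; SSR = 3298/827.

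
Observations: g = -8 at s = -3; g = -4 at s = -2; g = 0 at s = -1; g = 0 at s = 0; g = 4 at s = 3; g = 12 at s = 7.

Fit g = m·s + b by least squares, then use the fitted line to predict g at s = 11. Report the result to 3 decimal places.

Sums needed: Σs·s = 72, Σs = 4, Σ1 = 6.
Moment sums: Σs·g = 128, Σg = 4.
Δ = 72·6 − 4² = 416.
m = (128·6 − 4·4)/416 = 47/26; b = (72·4 − 4·128)/416 = -7/13.
At s = 11: ĝ = (47/26)·(11) + (-7/13)·(1) = 503/26.

ĝ = 19.346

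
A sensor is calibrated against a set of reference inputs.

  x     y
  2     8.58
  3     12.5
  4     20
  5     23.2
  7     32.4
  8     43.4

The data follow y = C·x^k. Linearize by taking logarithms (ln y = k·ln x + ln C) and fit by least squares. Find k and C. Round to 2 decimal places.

k = 1.14, C = 3.81

Linearized form: ln y = k·ln x + ln C. From the 6 transformed points,
AᵀA = [[14.3101, 8.8128]; [8.8128, 6]], rhs = [28.0866, 18.0637]ᵀ  (here Σln x = 8.8128, Σ(ln x)² = 14.3101, Σln y = 18.0637, Σln x·ln y = 28.0866).
Solving (det = 8.1947): k = 1.13821, ln C = 1.33880, so C = exp(1.33880) = 3.81445.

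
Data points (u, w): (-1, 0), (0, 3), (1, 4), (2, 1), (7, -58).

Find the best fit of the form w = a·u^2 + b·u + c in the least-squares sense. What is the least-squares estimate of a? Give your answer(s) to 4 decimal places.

a = -1.5262

Normal-equation sums: Σu^2·u^2 = 2419, Σu^2·u = 351, Σu^2 = 55, Σu·u = 55, Σu = 9, Σ1 = 5.
And Σu^2·w = -2834, Σu·w = -400, Σw = -50.
So XᵀX·[a, b, c]ᵀ = Xᵀw: [[2419, 351, 55]; [351, 55, 9]; [55, 9, 5]]·[a, b, c]ᵀ = [-2834, -400, -50]ᵀ.
Solving the 3×3 system (Gaussian elimination) gives a = -13124/8599, b = 16535/8599, c = 28611/8599.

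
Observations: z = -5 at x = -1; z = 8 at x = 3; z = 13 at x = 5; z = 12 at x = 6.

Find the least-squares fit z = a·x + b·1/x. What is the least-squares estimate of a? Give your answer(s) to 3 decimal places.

Forming MᵀM = [[71, 4]; [4, 1061/900]] and Mᵀz = [166, 184/15]ᵀ gives MᵀM·[a, b]ᵀ = Mᵀz.
Eliminating b: (1061/900)·(row 1) − 4·(row 2) gives (60931/900)·a = (1061/900)·166 − 4·(184/15) = 65983/450, so a = 131966/60931.
Then b = ((184/15) − 4·(131966/60931))/(1061/900) = 186240/60931.

a = 2.166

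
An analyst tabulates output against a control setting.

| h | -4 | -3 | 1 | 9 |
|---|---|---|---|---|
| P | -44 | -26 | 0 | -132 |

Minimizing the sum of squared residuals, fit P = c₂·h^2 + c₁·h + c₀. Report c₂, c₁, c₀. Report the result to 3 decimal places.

The normal system MᵀM·[c₂, c₁, c₀]ᵀ = MᵀP is [[6899, 639, 107]; [639, 107, 3]; [107, 3, 4]]·[c₂, c₁, c₀]ᵀ = [-11630, -934, -202]ᵀ.
Row-reducing yields c₂ = -53751/27662, c₁ = 80075/27662, c₀ = -9574/13831.

c₂ = -1.943, c₁ = 2.895, c₀ = -0.692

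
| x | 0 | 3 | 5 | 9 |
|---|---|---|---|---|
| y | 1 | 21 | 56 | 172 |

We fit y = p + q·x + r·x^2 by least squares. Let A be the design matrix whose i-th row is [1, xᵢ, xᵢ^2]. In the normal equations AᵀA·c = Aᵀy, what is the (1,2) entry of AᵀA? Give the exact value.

Row 1 ↔ basis 1, column 2 ↔ basis x, so (AᵀA)_{1,2} = Σᵢ x = (1)·(0) + (1)·(3) + (1)·(5) + (1)·(9) = 17.

17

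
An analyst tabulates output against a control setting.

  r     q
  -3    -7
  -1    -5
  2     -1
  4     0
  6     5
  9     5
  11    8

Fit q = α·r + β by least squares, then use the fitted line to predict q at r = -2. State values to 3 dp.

q̂ = -5.709

XᵀX·[α, β]ᵀ = Xᵀq reads: 268·α + 28·β = 187;  28·α + 7·β = 5.
(Σr·r = 268, Σr = 28, Σ1 = 7, Σr·q = 187, Σq = 5.)
Eliminating β: 7·(row 1) − 28·(row 2) gives 1092·α = 7·187 − 28·5 = 1169, so α = 167/156.
Then β = (5 − 28·(167/156))/7 = -974/273.
At r = -2: q̂ = (167/156)·(-2) + (-974/273)·(1) = -1039/182.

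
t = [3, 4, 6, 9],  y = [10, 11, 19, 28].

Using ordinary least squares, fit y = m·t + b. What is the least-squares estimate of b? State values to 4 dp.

b = -0.2857

Compute the Gram sums: Σt·t = 142, Σt = 22, Σ1 = 4.
And Σt·y = 440, Σy = 68.
So MᵀM·[m, b]ᵀ = Mᵀy: [[142, 22]; [22, 4]]·[m, b]ᵀ = [440, 68]ᵀ.
Eliminating b: 4·(row 1) − 22·(row 2) gives 84·m = 4·440 − 22·68 = 264, so m = 22/7.
Then b = (68 − 22·(22/7))/4 = -2/7.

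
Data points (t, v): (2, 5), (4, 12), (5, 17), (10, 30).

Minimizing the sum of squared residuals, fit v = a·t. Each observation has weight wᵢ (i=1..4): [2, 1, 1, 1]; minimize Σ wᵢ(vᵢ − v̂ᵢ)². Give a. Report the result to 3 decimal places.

The normal system XᵀWX·[a]ᵀ = XᵀWv is [[149]]·[a]ᵀ = [453]ᵀ.
a = 453/149 = 3.04027.

a = 3.040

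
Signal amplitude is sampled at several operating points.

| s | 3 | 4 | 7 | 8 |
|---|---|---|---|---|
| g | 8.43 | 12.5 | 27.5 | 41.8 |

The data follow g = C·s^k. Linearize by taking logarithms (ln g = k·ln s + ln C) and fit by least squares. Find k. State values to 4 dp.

With ln gᵢ as the transformed response and ln sᵢ as the regressor:
Σln s = 6.5103, Σ(ln s)² = 11.2394, Σln g = 11.7046, Σln s·ln g = 20.0549.
Equations: 11.2394·k + 6.5103·ln C = 20.0549;  6.5103·k + 4·ln C = 11.7046.
Solving (det = 2.5742): k = 1.56147, ln C = 0.38476.

k = 1.5615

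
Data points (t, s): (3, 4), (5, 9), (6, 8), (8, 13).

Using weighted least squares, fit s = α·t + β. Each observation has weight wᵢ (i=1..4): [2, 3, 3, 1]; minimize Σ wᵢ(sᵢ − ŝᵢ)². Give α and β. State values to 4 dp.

α = 1.5852, β = -0.2784

From the data, Σwᵢ·t·t = 265, Σwᵢ·t = 47, Σwᵢ·1 = 9.
Right-hand side: Σwᵢ·t·s = 407, Σwᵢ·s = 72.
AᵀWA·[α, β]ᵀ = AᵀWs becomes [[265, 47]; [47, 9]]·[α, β]ᵀ = [407, 72]ᵀ.
Determinant 265·9 − 47² = 176.
α = (407·9 − 47·72)/176 = 279/176; β = (265·72 − 47·407)/176 = -49/176.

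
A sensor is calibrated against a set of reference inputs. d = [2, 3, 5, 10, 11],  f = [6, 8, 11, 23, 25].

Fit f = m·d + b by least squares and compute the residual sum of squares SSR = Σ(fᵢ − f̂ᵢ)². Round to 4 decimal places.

SSR = 1.3623

From the data, Σd·d = 259, Σd = 31, Σ1 = 5.
For Mᵀf: Σd·f = 596, Σf = 73.
Eliminating b: 5·(row 1) − 31·(row 2) gives 334·m = 5·596 − 31·73 = 717, so m = 717/334.
Then b = (73 − 31·(717/334))/5 = 431/334.
Residuals: 139/334, 45/167, -171/167, 81/334, 16/167; SSR = 455/334.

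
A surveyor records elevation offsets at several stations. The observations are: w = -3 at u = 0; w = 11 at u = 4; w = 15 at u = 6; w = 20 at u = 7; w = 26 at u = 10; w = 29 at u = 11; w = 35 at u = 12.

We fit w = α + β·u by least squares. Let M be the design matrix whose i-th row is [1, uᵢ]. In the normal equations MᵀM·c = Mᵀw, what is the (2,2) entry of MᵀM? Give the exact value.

Row 2 ↔ basis u, column 2 ↔ basis u, so (MᵀM)_{2,2} = Σᵢ (u)·(u) = (0)·(0) + (4)·(4) + (6)·(6) + (7)·(7) + (10)·(10) + (11)·(11) + (12)·(12) = 466.

466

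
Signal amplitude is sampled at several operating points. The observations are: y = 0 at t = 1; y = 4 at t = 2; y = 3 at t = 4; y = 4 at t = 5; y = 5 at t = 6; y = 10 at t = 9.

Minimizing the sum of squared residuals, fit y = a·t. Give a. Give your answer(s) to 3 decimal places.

Normal-equation sums: Σt·t = 163.
Right-hand side: Σt·y = 160.
Hence a = 160 / 163 ≈ 0.981595.

a = 0.982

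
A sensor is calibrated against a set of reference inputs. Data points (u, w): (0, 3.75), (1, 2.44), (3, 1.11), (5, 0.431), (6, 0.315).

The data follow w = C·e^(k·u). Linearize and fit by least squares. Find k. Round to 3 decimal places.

With ln wᵢ as the transformed response and uᵢ as the regressor:
AᵀA = [[71.0000, 15.0000]; [15.0000, 5]], rhs = [-9.9343, 0.3213]ᵀ  (here Σu = 15.0000, Σ(u)² = 71.0000, Σln w = 0.3213, Σu·ln w = -9.9343).
Solving (det = 130.0000): k = -0.41916, ln C = 1.32173.

k = -0.419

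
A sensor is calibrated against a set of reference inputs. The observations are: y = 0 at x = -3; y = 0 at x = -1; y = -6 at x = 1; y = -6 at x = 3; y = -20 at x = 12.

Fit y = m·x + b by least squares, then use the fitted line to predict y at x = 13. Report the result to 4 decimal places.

Setting ∂/∂m … = 0 gives: 164·m + 12·b = -264;  12·m + 5·b = -32.
(Σx·x = 164, Σx = 12, Σ1 = 5, Σx·y = -264, Σy = -32.)
det = 164·5 − 12² = 676.
m = ((-264)·5 − 12·(-32))/676 = -18/13; b = (164·(-32) − 12·(-264))/676 = -40/13.
At x = 13: ŷ = (-18/13)·(13) + (-40/13)·(1) = -274/13.

ŷ = -21.0769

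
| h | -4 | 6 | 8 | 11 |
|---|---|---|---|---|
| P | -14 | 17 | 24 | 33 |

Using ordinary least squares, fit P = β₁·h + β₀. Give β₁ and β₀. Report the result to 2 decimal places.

Setting ∂/∂β₁ … = 0 gives: 237·β₁ + 21·β₀ = 713;  21·β₁ + 4·β₀ = 60.
(Σh·h = 237, Σh = 21, Σ1 = 4, Σh·P = 713, ΣP = 60.)
Eliminating β₀: 4·(row 1) − 21·(row 2) gives 507·β₁ = 4·713 − 21·60 = 1592, so β₁ = 1592/507.
Then β₀ = (60 − 21·(1592/507))/4 = -251/169.

β₁ = 3.14, β₀ = -1.49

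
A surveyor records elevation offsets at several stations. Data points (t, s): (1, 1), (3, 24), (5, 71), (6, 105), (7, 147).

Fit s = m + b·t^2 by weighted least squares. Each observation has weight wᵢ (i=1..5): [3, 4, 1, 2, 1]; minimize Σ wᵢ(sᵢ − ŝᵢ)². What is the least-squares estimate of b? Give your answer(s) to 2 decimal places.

MᵀWM·[m, b]ᵀ = MᵀWs reads: 11·m + 185·b = 527;  185·m + 5945·b = 17405.
det = 11·5945 − 185² = 31170.
m = (527·5945 − 185·17405)/31170 = -2897/1039; b = (11·17405 − 185·527)/31170 = 3132/1039.

b = 3.01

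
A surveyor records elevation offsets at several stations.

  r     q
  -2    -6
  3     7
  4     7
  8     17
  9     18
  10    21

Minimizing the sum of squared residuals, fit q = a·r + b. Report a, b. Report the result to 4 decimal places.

a = 2.2032, b = -1.0839

Normal-equation sums: Σr·r = 274, Σr = 32, Σ1 = 6.
For Aᵀq: Σr·q = 569, Σq = 64.
So AᵀA·[a, b]ᵀ = Aᵀq: [[274, 32]; [32, 6]]·[a, b]ᵀ = [569, 64]ᵀ.
Determinant 274·6 − 32² = 620.
a = (569·6 − 32·64)/620 = 683/310; b = (274·64 − 32·569)/620 = -168/155.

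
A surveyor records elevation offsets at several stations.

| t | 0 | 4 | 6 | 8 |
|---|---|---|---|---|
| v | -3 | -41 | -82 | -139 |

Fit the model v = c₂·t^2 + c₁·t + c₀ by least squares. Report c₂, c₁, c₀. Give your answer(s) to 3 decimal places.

c₂ = -1.886, c₁ = -1.891, c₀ = -3.036

MᵀM·[c₂, c₁, c₀]ᵀ = Mᵀv reads: 5648·c₂ + 792·c₁ + 116·c₀ = -12504;  792·c₂ + 116·c₁ + 18·c₀ = -1768;  116·c₂ + 18·c₁ + 4·c₀ = -265.
(Σt^2·t^2 = 5648, Σt^2·t = 792, Σt^2 = 116, Σt·t = 116, Σt = 18, Σ1 = 4, Σt^2·v = -12504, Σt·v = -1768, Σv = -265.)
Inverting the 3×3 Gram matrix, [c₂, c₁, c₀]ᵀ = [-83/44, -104/55, -167/55]ᵀ.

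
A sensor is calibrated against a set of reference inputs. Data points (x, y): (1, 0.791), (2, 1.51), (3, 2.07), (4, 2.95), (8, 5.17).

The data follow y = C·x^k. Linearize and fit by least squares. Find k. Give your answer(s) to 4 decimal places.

k = 0.9081

Linearized form: ln y = k·ln x + ln C. From the 5 transformed points,
Σln x = 5.2575, Σ(ln x)² = 7.9333, Σln y = 3.6299, Σln x·ln y = 6.0009.
Equations: 7.9333·k + 5.2575·ln C = 6.0009;  5.2575·k + 5·ln C = 3.6299.
Δ = 7.9333·5 − (5.2575)² = 12.0252; k = (6.0009·5 − 5.2575·3.6299)/12.0252 = 0.90813, ln C = (7.9333·3.6299 − 5.2575·6.0009)/12.0252 = -0.22892.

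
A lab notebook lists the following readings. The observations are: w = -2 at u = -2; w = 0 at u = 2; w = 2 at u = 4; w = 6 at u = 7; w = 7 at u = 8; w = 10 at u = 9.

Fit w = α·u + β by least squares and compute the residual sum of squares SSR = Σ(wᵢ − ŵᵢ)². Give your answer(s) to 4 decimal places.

The normal system XᵀX·[α, β]ᵀ = Xᵀw is [[218, 28]; [28, 6]]·[α, β]ᵀ = [200, 23]ᵀ.
det = 218·6 − 28² = 524.
α = (200·6 − 28·23)/524 = 139/131; β = (218·23 − 28·200)/524 = -293/262.
Residuals: 325/262, -263/262, -295/262, -81/262, -97/262, 411/262; SSR = 1705/262.

SSR = 6.5076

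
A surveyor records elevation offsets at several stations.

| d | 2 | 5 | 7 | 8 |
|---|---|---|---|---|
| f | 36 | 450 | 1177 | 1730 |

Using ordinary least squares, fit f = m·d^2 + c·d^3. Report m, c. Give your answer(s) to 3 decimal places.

The normal equations are: 7138·m + 52732·c = 179787;  52732·m + 395482·c = 1346009.
(Σd^2·d^2 = 7138, Σd^2·d^3 = 52732, Σd^3·d^3 = 395482, Σd^2·f = 179787, Σd^3·f = 1346009.)
Determinant 7138·395482 − 52732² = 42286692.
m = (179787·395482 − 52732·1346009)/42286692 = 62387873/21143346; c = (7138·1346009 − 52732·179787)/42286692 = 63642079/21143346.

m = 2.951, c = 3.010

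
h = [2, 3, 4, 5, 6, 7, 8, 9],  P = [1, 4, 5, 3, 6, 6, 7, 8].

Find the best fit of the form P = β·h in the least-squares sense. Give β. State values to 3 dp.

β = 0.898

Sums needed: Σh·h = 284.
Right-hand side: Σh·P = 255.
MᵀM·[β]ᵀ = MᵀP becomes [[284]]·[β]ᵀ = [255]ᵀ.
β = 255/284 = 0.897887.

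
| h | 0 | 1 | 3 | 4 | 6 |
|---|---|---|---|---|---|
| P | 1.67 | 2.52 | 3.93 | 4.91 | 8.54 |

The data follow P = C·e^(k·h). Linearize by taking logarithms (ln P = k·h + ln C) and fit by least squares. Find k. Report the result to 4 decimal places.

Taking logs, ln P = k·h + ln C, so regress ln P on h.
Over the data: Σh = 14.0000, Σ(h)² = 62.0000, Σln P = 6.5418, Σh·ln P = 24.2638.
Normal system: [[62.0000, 14.0000]; [14.0000, 5]]·[k, ln C]ᵀ = [24.2638, 6.5418]ᵀ.
Solving (det = 114.0000): k = 0.26083, ln C = 0.57803.

k = 0.2608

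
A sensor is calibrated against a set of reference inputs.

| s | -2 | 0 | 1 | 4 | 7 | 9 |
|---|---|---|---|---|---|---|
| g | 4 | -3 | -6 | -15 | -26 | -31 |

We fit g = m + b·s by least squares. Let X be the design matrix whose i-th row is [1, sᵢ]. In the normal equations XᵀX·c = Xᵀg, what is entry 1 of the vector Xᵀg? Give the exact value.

Entry 1 ↔ basis 1, so (Xᵀg)_{1} = Σᵢ gᵢ = (1)·(4) + (1)·(-3) + (1)·(-6) + (1)·(-15) + (1)·(-26) + (1)·(-31) = -77.

-77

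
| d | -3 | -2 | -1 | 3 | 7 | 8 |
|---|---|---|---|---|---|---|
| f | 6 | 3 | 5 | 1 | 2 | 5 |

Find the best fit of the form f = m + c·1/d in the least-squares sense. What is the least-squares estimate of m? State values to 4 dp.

m = 3.2187

Sums needed: Σ1 = 6, Σ1/d = -69/56, Σ1/d·1/d = 42569/28224.
And Σf = 22, Σ1/d·f = -1219/168.
So XᵀX·[m, c]ᵀ = Xᵀf: [[6, -69/56]; [-69/56, 42569/28224]]·[m, c]ᵀ = [22, -1219/168]ᵀ.
Δ = 6·(42569/28224) − (-69/56)² = 70855/9408.
m = (22·(42569/28224) − (-69/56)·(-1219/168))/(70855/9408) = 136837/42513; c = (6·(-1219/168) − (-69/56)·22)/(70855/9408) = -30912/14171.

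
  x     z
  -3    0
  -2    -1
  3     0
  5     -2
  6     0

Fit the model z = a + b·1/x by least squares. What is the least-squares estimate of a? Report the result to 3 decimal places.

a = -0.599

With design matrix M, MᵀM = [[5, -2/15]; [-2/15, 27/50]] and Mᵀz = [-3, 1/10]ᵀ.
det = 5·(27/50) − (-2/15)² = 1207/450.
a = ((-3)·(27/50) − (-2/15)·(1/10))/(1207/450) = -723/1207; b = (5·(1/10) − (-2/15)·(-3))/(1207/450) = 45/1207.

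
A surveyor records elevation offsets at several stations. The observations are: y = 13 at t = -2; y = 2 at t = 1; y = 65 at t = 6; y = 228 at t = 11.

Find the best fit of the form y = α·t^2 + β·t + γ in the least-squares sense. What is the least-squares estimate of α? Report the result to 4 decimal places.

Sums needed: Σt^2·t^2 = 15954, Σt^2·t = 1540, Σt^2 = 162, Σt·t = 162, Σt = 16, Σ1 = 4.
And Σt^2·y = 29982, Σt·y = 2874, Σy = 308.
Solving the 3×3 system (Gaussian elimination) gives α = 25112/12485, β = -19383/12485, γ = 21841/12485.

α = 2.0114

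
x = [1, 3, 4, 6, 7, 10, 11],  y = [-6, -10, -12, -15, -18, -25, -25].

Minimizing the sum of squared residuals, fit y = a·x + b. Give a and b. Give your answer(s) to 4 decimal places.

a = -1.9875, b = -3.9321

MᵀM·[a, b]ᵀ = Mᵀy reads: 332·a + 42·b = -825;  42·a + 7·b = -111.
Eliminating b: 7·(row 1) − 42·(row 2) gives 560·a = 7·(-825) − 42·(-111) = -1113, so a = -159/80.
Then b = ((-111) − 42·(-159/80))/7 = -1101/280.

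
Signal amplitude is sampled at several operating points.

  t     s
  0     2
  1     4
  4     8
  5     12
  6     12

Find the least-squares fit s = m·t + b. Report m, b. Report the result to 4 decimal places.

Compute the Gram sums: Σt·t = 78, Σt = 16, Σ1 = 5.
And Σt·s = 168, Σs = 38.
XᵀX·[m, b]ᵀ = Xᵀs becomes [[78, 16]; [16, 5]]·[m, b]ᵀ = [168, 38]ᵀ.
det = 78·5 − 16² = 134.
m = (168·5 − 16·38)/134 = 116/67; b = (78·38 − 16·168)/134 = 138/67.

m = 1.7313, b = 2.0597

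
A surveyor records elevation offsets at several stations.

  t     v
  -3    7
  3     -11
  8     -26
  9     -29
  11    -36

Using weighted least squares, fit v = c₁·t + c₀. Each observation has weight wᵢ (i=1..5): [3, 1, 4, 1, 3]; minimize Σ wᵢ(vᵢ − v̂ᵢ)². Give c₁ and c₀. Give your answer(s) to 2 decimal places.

From the data, Σwᵢ·t·t = 736, Σwᵢ·t = 68, Σwᵢ·1 = 12.
Right-hand side: Σwᵢ·t·v = -2377, Σwᵢ·v = -231.
So MᵀWM·[c₁, c₀]ᵀ = MᵀWv: [[736, 68]; [68, 12]]·[c₁, c₀]ᵀ = [-2377, -231]ᵀ.
Eliminating c₀: 12·(row 1) − 68·(row 2) gives 4208·c₁ = 12·(-2377) − 68·(-231) = -12816, so c₁ = -801/263.
Then c₀ = ((-231) − 68·(-801/263))/12 = -2095/1052.

c₁ = -3.05, c₀ = -1.99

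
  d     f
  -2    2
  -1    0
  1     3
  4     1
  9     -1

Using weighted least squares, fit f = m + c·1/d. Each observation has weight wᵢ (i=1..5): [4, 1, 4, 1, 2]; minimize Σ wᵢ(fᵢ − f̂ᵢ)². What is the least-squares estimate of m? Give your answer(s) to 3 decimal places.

m = 1.465

AᵀWA·[m, c]ᵀ = AᵀWf reads: 12·m + (53/36)·c = 19;  (53/36)·m + (7889/1296)·c = 289/36.
Determinant 12·(7889/1296) − (53/36)² = 91859/1296.
m = (19·(7889/1296) − (53/36)·(289/36))/(91859/1296) = 134574/91859; c = (12·(289/36) − (53/36)·19)/(91859/1296) = 88596/91859.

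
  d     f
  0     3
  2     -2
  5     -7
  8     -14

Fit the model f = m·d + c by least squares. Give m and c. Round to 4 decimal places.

m = -2.0680, c = 2.7551

Setting ∂/∂m … = 0 gives: 93·m + 15·c = -151;  15·m + 4·c = -20.
Eliminating c: 4·(row 1) − 15·(row 2) gives 147·m = 4·(-151) − 15·(-20) = -304, so m = -304/147.
Then c = ((-20) − 15·(-304/147))/4 = 135/49.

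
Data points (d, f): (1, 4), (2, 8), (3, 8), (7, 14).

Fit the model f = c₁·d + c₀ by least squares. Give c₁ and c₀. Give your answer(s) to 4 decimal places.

Setting ∂/∂c₁ … = 0 gives: 63·c₁ + 13·c₀ = 142;  13·c₁ + 4·c₀ = 34.
(Σd·d = 63, Σd = 13, Σ1 = 4, Σd·f = 142, Σf = 34.)
Determinant 63·4 − 13² = 83.
c₁ = (142·4 − 13·34)/83 = 126/83; c₀ = (63·34 − 13·142)/83 = 296/83.

c₁ = 1.5181, c₀ = 3.5663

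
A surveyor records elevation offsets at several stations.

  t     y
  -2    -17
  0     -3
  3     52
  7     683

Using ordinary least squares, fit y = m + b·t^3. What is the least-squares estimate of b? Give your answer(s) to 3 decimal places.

b = 1.997

Compute the Gram sums: Σ1 = 4, Σt^3 = 362, Σt^3·t^3 = 118442.
Moment sums: Σy = 715, Σt^3·y = 235809.
So AᵀA·[m, b]ᵀ = Aᵀy: [[4, 362]; [362, 118442]]·[m, b]ᵀ = [715, 235809]ᵀ.
det = 4·118442 − 362² = 342724.
m = (715·118442 − 362·235809)/342724 = -169207/85681; b = (4·235809 − 362·715)/342724 = 342203/171362.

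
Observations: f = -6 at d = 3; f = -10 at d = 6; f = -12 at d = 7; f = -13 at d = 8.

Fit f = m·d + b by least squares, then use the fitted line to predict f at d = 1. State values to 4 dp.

f̂ = -3.1071

Normal-equation sums: Σd·d = 158, Σd = 24, Σ1 = 4.
For Xᵀf: Σd·f = -266, Σf = -41.
Normal equations: [[158, 24]; [24, 4]]·[m, b]ᵀ = [-266, -41]ᵀ.
Determinant 158·4 − 24² = 56.
m = ((-266)·4 − 24·(-41))/56 = -10/7; b = (158·(-41) − 24·(-266))/56 = -47/28.
At d = 1: f̂ = (-10/7)·(1) + (-47/28)·(1) = -87/28.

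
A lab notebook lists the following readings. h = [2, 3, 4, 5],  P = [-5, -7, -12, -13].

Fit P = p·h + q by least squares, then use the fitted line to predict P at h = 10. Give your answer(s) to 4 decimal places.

Setting ∂/∂p … = 0 gives: 54·p + 14·q = -144;  14·p + 4·q = -37.
Eliminating q: 4·(row 1) − 14·(row 2) gives 20·p = 4·(-144) − 14·(-37) = -58, so p = -29/10.
Then q = ((-37) − 14·(-29/10))/4 = 9/10.
At h = 10: P̂ = (-29/10)·(10) + (9/10)·(1) = -281/10.

P̂ = -28.1000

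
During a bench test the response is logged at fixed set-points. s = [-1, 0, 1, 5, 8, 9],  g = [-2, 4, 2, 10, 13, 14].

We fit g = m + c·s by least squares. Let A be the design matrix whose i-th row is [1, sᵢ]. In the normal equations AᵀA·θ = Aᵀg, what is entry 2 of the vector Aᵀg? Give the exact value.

Entry 2 ↔ basis s, so (Aᵀg)_{2} = Σᵢ (s)·gᵢ = (-1)·(-2) + (0)·(4) + (1)·(2) + (5)·(10) + (8)·(13) + (9)·(14) = 284.

284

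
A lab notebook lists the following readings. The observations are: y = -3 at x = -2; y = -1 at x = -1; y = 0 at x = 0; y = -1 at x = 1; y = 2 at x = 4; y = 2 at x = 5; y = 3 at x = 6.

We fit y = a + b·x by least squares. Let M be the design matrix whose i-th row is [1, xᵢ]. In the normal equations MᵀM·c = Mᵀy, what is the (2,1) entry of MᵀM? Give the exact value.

Row 2 ↔ basis x, column 1 ↔ basis 1, so (MᵀM)_{2,1} = Σᵢ x = (-2)·(1) + (-1)·(1) + (0)·(1) + (1)·(1) + (4)·(1) + (5)·(1) + (6)·(1) = 13.

13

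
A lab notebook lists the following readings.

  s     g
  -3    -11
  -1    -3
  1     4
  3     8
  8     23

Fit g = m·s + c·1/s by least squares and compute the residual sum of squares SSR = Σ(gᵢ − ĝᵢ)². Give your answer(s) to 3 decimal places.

SSR = 5.731

The normal system AᵀA·[m, c]ᵀ = Aᵀg is [[84, 5]; [5, 1289/576]]·[m, c]ᵀ = [248, 389/24]ᵀ.
det = 84·(1289/576) − 5² = 7823/48.
m = (248·(1289/576) − 5·(389/24))/(7823/48) = 68248/23469; c = (84·(389/24) − 5·248)/(7823/48) = 5832/7823.
Residuals: -15861/7823, 15337/23469, 8132/23469, -7608/7823, -8384/23469; SSR = 134506/23469.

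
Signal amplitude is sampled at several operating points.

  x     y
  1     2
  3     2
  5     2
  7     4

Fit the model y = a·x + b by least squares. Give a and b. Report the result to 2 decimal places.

a = 0.30, b = 1.30

Sums needed: Σx·x = 84, Σx = 16, Σ1 = 4.
And Σx·y = 46, Σy = 10.
AᵀA·[a, b]ᵀ = Aᵀy becomes [[84, 16]; [16, 4]]·[a, b]ᵀ = [46, 10]ᵀ.
Eliminating b: 4·(row 1) − 16·(row 2) gives 80·a = 4·46 − 16·10 = 24, so a = 3/10.
Then b = (10 − 16·(3/10))/4 = 13/10.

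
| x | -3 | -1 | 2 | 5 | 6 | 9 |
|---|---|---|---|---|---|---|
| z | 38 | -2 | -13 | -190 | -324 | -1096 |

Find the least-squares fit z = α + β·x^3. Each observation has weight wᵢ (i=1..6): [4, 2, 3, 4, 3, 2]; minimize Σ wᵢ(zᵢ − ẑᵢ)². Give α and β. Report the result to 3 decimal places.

α = -1.984, β = -1.500

From the data, Σwᵢ·1 = 18, Σwᵢ·x^3 = 2520, Σwᵢ·x^3·x^3 = 1268460.
And Σwᵢ·z = -3815, Σwᵢ·x^3·z = -1907332.
So MᵀWM·[α, β]ᵀ = MᵀWz: [[18, 2520]; [2520, 1268460]]·[α, β]ᵀ = [-3815, -1907332]ᵀ.
Δ = 18·1268460 − 2520² = 16481880.
α = ((-3815)·1268460 − 2520·(-1907332))/16481880 = -181657/91566; β = (18·(-1907332) − 2520·(-3815))/16481880 = -114436/76305.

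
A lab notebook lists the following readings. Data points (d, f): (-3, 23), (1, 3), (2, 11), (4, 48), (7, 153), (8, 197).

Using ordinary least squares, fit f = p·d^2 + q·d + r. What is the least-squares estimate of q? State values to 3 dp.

MᵀM·[p, q, r]ᵀ = Mᵀf reads: 6851·p + 901·q + 143·r = 21127;  901·p + 143·q + 19·r = 2795;  143·p + 19·q + 6·r = 435.
(Σd^2·d^2 = 6851, Σd^2·d = 901, Σd^2 = 143, Σd·d = 143, Σd = 19, Σ1 = 6, Σd^2·f = 21127, Σd·f = 2795, Σf = 435.)
Inverting the 3×3 Gram matrix, [p, q, r]ᵀ = [255969/84328, 58167/84328, -85505/42164]ᵀ.

q = 0.690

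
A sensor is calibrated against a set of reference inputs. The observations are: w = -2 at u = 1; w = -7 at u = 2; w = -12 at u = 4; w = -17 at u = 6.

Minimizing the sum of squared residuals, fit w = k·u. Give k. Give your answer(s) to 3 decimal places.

Entries of AᵀA: Σu·u = 57.
And Σu·w = -166.
Hence k = -166 / 57 ≈ -2.91228.

k = -2.912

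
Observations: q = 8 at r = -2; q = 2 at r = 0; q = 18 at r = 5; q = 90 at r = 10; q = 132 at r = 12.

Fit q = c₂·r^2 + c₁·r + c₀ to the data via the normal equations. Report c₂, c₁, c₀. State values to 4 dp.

The normal system XᵀX·[c₂, c₁, c₀]ᵀ = Xᵀq is [[31377, 2845, 273]; [2845, 273, 25]; [273, 25, 5]]·[c₂, c₁, c₀]ᵀ = [28490, 2558, 250]ᵀ.
Solving the 3×3 system (Gaussian elimination) gives c₂ = 2200/2089, c₁ = -130897/77293, c₀ = 74695/77293.

c₂ = 1.0531, c₁ = -1.6935, c₀ = 0.9664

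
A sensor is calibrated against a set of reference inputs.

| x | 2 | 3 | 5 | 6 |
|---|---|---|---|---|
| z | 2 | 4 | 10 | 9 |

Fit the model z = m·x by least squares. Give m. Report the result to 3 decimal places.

m = 1.622

The normal system AᵀA·[m]ᵀ = Aᵀz is [[74]]·[m]ᵀ = [120]ᵀ.
Hence m = 120 / 74 ≈ 1.62162.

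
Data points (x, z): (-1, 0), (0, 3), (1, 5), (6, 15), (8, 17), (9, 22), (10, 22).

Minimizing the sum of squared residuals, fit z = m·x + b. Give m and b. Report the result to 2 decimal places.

Forming AᵀA = [[283, 33]; [33, 7]] and Aᵀz = [649, 84]ᵀ gives AᵀA·[m, b]ᵀ = Aᵀz.
Determinant 283·7 − 33² = 892.
m = (649·7 − 33·84)/892 = 1771/892; b = (283·84 − 33·649)/892 = 2355/892.

m = 1.99, b = 2.64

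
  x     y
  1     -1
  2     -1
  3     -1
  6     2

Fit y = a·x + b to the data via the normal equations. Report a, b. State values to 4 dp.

Setting ∂/∂a … = 0 gives: 50·a + 12·b = 6;  12·a + 4·b = -1.
Eliminating b: 4·(row 1) − 12·(row 2) gives 56·a = 4·6 − 12·(-1) = 36, so a = 9/14.
Then b = ((-1) − 12·(9/14))/4 = -61/28.

a = 0.6429, b = -2.1786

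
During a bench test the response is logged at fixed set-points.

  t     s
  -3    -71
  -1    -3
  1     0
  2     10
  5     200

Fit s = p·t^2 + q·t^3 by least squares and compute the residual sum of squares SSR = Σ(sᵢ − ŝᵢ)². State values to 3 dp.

SSR = 4.032

Setting ∂/∂p … = 0 gives: 724·p + 2914·q = 4398;  2914·p + 16420·q = 27000.
(Σt^2·t^2 = 724, Σt^2·t^3 = 2914, Σt^3·t^3 = 16420, Σt^2·s = 4398, Σt^3·s = 27000.)
Δ = 724·16420 − 2914² = 3396684.
p = (4398·16420 − 2914·27000)/3396684 = -538570/283057; q = (724·27000 − 2914·4398)/3396684 = 561019/283057.
Residuals: -102404/283057, 250418/283057, -22449/283057, 496698/283057, -51725/283057; SSR = 1141410/283057.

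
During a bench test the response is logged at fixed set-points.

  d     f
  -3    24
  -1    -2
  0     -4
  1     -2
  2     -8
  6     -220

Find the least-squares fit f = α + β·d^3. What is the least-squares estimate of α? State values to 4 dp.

Sums needed: Σ1 = 6, Σd^3 = 197, Σd^3·d^3 = 47451.
Right-hand side: Σf = -212, Σd^3·f = -48232.
Normal equations: [[6, 197]; [197, 47451]]·[α, β]ᵀ = [-212, -48232]ᵀ.
det = 6·47451 − 197² = 245897.
α = ((-212)·47451 − 197·(-48232))/245897 = -557908/245897; β = (6·(-48232) − 197·(-212))/245897 = -247628/245897.

α = -2.2689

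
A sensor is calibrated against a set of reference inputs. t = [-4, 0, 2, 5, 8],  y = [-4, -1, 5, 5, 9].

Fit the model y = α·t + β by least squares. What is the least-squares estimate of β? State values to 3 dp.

β = 0.408

With design matrix A, AᵀA = [[109, 11]; [11, 5]] and Aᵀy = [123, 14]ᵀ.
Δ = 109·5 − 11² = 424.
α = (123·5 − 11·14)/424 = 461/424; β = (109·14 − 11·123)/424 = 173/424.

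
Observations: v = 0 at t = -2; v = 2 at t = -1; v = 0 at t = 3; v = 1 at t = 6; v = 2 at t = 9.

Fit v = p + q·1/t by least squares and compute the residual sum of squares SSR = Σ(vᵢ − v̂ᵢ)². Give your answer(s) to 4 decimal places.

SSR = 3.5804

Entries of AᵀA: Σ1 = 5, Σ1/t = -8/9, Σ1/t·1/t = 227/162.
Moment sums: Σv = 5, Σ1/t·v = -29/18.
det = 5·(227/162) − (-8/9)² = 1007/162.
p = (5·(227/162) − (-8/9)·(-29/18))/(1007/162) = 903/1007; q = (5·(-29/18) − (-8/9)·5)/(1007/162) = -585/1007.
Residuals: -2391/2014, 526/1007, -708/1007, 403/2014, 1176/1007; SSR = 7211/2014.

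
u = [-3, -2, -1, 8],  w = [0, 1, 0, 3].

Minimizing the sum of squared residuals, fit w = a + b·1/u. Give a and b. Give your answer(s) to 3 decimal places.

a = 2.045, b = 2.447

The normal equations are: 4·a + (-41/24)·b = 4;  (-41/24)·a + (793/576)·b = -1/8.
det = 4·(793/576) − (-41/24)² = 497/192.
a = (4·(793/576) − (-41/24)·(-1/8))/(497/192) = 3049/1491; b = (4·(-1/8) − (-41/24)·4)/(497/192) = 1216/497.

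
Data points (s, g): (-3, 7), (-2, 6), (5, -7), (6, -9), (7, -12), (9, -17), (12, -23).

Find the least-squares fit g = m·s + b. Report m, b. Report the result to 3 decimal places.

m = -2.012, b = 1.914

With design matrix A, AᵀA = [[348, 34]; [34, 7]] and Aᵀg = [-635, -55]ᵀ.
Determinant 348·7 − 34² = 1280.
m = ((-635)·7 − 34·(-55))/1280 = -515/256; b = (348·(-55) − 34·(-635))/1280 = 245/128.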